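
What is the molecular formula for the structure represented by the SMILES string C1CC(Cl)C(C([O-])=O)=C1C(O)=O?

Heavy atoms from the SMILES: 7 C, 1 Cl, 4 O.
Implicit hydrogens by atom environment:
  4 × C: no H
  2 × C: 2 H each → 4
  2 × O: no H
  1 × C: 1 H
  1 × Cl: no H
  1 × O: 1 H
  1 × O (charge -1): no H
  Total hydrogens = 6.
Net charge -1.
Molecular formula: C7H6ClO4-

C7H6ClO4-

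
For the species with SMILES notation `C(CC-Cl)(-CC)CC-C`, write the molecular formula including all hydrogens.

C8H17Cl

Heavy atoms from the SMILES: 8 C, 1 Cl.
Implicit hydrogens by atom environment:
  5 × C: 2 H each → 10
  2 × C: 3 H each → 6
  1 × C: 1 H
  1 × Cl: no H
  Total hydrogens = 17.
Molecular formula: C8H17Cl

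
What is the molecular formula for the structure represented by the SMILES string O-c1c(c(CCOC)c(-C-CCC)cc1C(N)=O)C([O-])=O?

Heavy atoms from the SMILES: 15 C, 1 N, 5 O.
Implicit hydrogens by atom environment:
  5 × C: 2 H each → 10
  5 × C (aromatic): no H
  3 × O: no H
  2 × C: 3 H each → 6
  2 × C: no H
  1 × C (aromatic): 1 H
  1 × N: 2 H
  1 × O: 1 H
  1 × O (charge -1): no H
  Total hydrogens = 20.
Net charge -1.
Molecular formula: C15H20NO5-

C15H20NO5-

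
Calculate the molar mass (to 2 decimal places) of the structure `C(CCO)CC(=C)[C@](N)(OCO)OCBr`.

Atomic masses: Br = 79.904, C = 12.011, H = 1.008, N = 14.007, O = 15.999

284.15

Molecular formula: C9H18BrNO4.
M = 1×79.904 + 9×12.011 + 18×1.008 + 1×14.007 + 4×15.999 = 284.15 g/mol.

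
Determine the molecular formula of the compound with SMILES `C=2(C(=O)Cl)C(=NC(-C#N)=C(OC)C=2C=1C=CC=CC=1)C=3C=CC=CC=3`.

C20H13ClN2O2

Heavy atoms from the SMILES: 20 C, 1 Cl, 2 N, 2 O.
Implicit hydrogens by atom environment:
  10 × C (aromatic): 1 H each → 10
  7 × C (aromatic): no H
  2 × C: no H
  2 × O: no H
  1 × C: 3 H
  1 × Cl: no H
  1 × N (aromatic): no H
  1 × N: no H
  Total hydrogens = 13.
Molecular formula: C20H13ClN2O2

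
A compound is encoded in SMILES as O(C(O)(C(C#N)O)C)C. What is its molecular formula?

Heavy atoms from the SMILES: 5 C, 1 N, 3 O.
Implicit hydrogens by atom environment:
  2 × C: 3 H each → 6
  2 × C: no H
  2 × O: 1 H each → 2
  1 × C: 1 H
  1 × N: no H
  1 × O: no H
  Total hydrogens = 9.
Molecular formula: C5H9NO3

C5H9NO3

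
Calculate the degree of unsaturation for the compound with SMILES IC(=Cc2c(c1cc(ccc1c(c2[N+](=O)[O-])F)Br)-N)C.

9

Molecular formula from the SMILES: C13H9BrFIN2O2.
DoU = (2C + 2 + N − H − X)/2 = (2·13 + 2 + 2 − 9 − 3)/2 = 18/2 = 9.
(Structurally: 2 ring(s) + 7 π bond(s) = 9.)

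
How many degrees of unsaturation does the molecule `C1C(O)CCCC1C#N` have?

3

Molecular formula from the SMILES: C7H11NO.
DoU = (2C + 2 + N − H − X)/2 = (2·7 + 2 + 1 − 11 − 0)/2 = 6/2 = 3.
(Structurally: 1 ring(s) + 2 π bond(s) = 3.)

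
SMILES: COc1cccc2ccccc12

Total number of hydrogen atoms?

Hydrogens are implicit in SMILES; fill each atom to its normal valence:
  7 × C (aromatic): 1 H each → 7
  3 × C (aromatic): no H
  1 × C: 3 H
  1 × O: no H
  Total hydrogens = 10.

10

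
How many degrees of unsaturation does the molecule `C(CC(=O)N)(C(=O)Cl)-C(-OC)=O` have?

Molecular formula from the SMILES: C6H8ClNO4.
DoU = (2C + 2 + N − H − X)/2 = (2·6 + 2 + 1 − 8 − 1)/2 = 6/2 = 3.
(Structurally: 0 ring(s) + 3 π bond(s) = 3.)

3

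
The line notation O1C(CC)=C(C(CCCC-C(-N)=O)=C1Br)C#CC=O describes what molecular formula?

C14H16BrNO3

Heavy atoms from the SMILES: 1 Br, 14 C, 1 N, 3 O.
Implicit hydrogens by atom environment:
  5 × C: 2 H each → 10
  4 × C (aromatic): no H
  3 × C: no H
  2 × O: no H
  1 × Br: no H
  1 × C: 3 H
  1 × C: 1 H
  1 × N: 2 H
  1 × O (aromatic): no H
  Total hydrogens = 16.
Molecular formula: C14H16BrNO3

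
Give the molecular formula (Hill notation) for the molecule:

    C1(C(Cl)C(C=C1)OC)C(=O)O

C7H9ClO3

Heavy atoms from the SMILES: 7 C, 1 Cl, 3 O.
Implicit hydrogens by atom environment:
  5 × C: 1 H each → 5
  2 × O: no H
  1 × C: 3 H
  1 × C: no H
  1 × Cl: no H
  1 × O: 1 H
  Total hydrogens = 9.
Molecular formula: C7H9ClO3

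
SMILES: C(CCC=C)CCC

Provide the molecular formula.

Heavy atoms from the SMILES: 8 C.
Implicit hydrogens by atom environment:
  6 × C: 2 H each → 12
  1 × C: 3 H
  1 × C: 1 H
  Total hydrogens = 16.
Molecular formula: C8H16

C8H16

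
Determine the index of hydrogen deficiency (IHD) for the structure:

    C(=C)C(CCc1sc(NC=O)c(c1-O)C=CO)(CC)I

6

Molecular formula from the SMILES: C14H18INO3S.
DoU = (2C + 2 + N − H − X)/2 = (2·14 + 2 + 1 − 18 − 1)/2 = 12/2 = 6.
(Structurally: 1 ring(s) + 5 π bond(s) = 6.)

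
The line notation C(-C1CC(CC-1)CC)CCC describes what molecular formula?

Heavy atoms from the SMILES: 11 C.
Implicit hydrogens by atom environment:
  7 × C: 2 H each → 14
  2 × C: 3 H each → 6
  2 × C: 1 H each → 2
  Total hydrogens = 22.
Molecular formula: C11H22

C11H22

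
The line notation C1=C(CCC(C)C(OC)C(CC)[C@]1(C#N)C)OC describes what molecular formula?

Heavy atoms from the SMILES: 15 C, 1 N, 2 O.
Implicit hydrogens by atom environment:
  5 × C: 3 H each → 15
  4 × C: 1 H each → 4
  3 × C: 2 H each → 6
  3 × C: no H
  2 × O: no H
  1 × N: no H
  Total hydrogens = 25.
Molecular formula: C15H25NO2

C15H25NO2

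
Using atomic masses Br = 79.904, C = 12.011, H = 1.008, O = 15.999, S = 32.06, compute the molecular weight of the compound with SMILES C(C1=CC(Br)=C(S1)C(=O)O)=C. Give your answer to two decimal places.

233.08

Molecular formula: C7H5BrO2S.
M = 1×79.904 + 7×12.011 + 5×1.008 + 2×15.999 + 1×32.06 = 233.08 g/mol.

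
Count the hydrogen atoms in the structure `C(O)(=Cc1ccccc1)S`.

8

Hydrogens are implicit in SMILES; fill each atom to its normal valence:
  5 × C (aromatic): 1 H each → 5
  1 × C: 1 H
  1 × C: no H
  1 × C (aromatic): no H
  1 × O: 1 H
  1 × S: 1 H
  Total hydrogens = 8.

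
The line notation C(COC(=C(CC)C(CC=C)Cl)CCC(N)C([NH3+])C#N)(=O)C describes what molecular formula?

Heavy atoms from the SMILES: 16 C, 1 Cl, 3 N, 2 O.
Implicit hydrogens by atom environment:
  6 × C: 2 H each → 12
  4 × C: 1 H each → 4
  4 × C: no H
  2 × C: 3 H each → 6
  2 × O: no H
  1 × Cl: no H
  1 × N (charge +1): 3 H
  1 × N: 2 H
  1 × N: no H
  Total hydrogens = 27.
Net charge +1.
Molecular formula: C16H27ClN3O2+

C16H27ClN3O2+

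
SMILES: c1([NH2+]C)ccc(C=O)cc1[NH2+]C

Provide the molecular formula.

Heavy atoms from the SMILES: 9 C, 2 N, 1 O.
Implicit hydrogens by atom environment:
  3 × C (aromatic): 1 H each → 3
  3 × C (aromatic): no H
  2 × C: 3 H each → 6
  2 × N (charge +1): 2 H each → 4
  1 × C: 1 H
  1 × O: no H
  Total hydrogens = 14.
Net charge +2.
Molecular formula: [C9H14N2O]2+

[C9H14N2O]2+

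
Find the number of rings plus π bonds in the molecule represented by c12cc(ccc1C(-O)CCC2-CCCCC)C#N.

7

Molecular formula from the SMILES: C16H21NO.
DoU = (2C + 2 + N − H − X)/2 = (2·16 + 2 + 1 − 21 − 0)/2 = 14/2 = 7.
(Structurally: 2 ring(s) + 5 π bond(s) = 7.)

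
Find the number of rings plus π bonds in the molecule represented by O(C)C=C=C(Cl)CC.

2

Molecular formula from the SMILES: C6H9ClO.
DoU = (2C + 2 + N − H − X)/2 = (2·6 + 2 + 0 − 9 − 1)/2 = 4/2 = 2.
(Structurally: 0 ring(s) + 2 π bond(s) = 2.)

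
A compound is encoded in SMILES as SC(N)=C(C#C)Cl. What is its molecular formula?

Heavy atoms from the SMILES: 4 C, 1 Cl, 1 N, 1 S.
Implicit hydrogens by atom environment:
  3 × C: no H
  1 × C: 1 H
  1 × Cl: no H
  1 × N: 2 H
  1 × S: 1 H
  Total hydrogens = 4.
Molecular formula: C4H4ClNS

C4H4ClNS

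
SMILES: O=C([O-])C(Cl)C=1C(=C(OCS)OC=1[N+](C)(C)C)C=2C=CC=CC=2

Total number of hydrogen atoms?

Hydrogens are implicit in SMILES; fill each atom to its normal valence:
  5 × C (aromatic): 1 H each → 5
  5 × C (aromatic): no H
  3 × C: 3 H each → 9
  2 × O: no H
  1 × C: 2 H
  1 × C: 1 H
  1 × C: no H
  1 × Cl: no H
  1 × N (charge +1): no H
  1 × O (aromatic): no H
  1 × O (charge -1): no H
  1 × S: 1 H
  Total hydrogens = 18.

18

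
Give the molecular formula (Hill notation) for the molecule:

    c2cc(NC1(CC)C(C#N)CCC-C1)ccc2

C15H20N2

Heavy atoms from the SMILES: 15 C, 2 N.
Implicit hydrogens by atom environment:
  5 × C: 2 H each → 10
  5 × C (aromatic): 1 H each → 5
  2 × C: no H
  1 × C: 3 H
  1 × C: 1 H
  1 × C (aromatic): no H
  1 × N: 1 H
  1 × N: no H
  Total hydrogens = 20.
Molecular formula: C15H20N2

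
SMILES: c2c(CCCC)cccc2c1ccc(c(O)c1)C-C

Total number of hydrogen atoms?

Hydrogens are implicit in SMILES; fill each atom to its normal valence:
  7 × C (aromatic): 1 H each → 7
  5 × C (aromatic): no H
  4 × C: 2 H each → 8
  2 × C: 3 H each → 6
  1 × O: 1 H
  Total hydrogens = 22.

22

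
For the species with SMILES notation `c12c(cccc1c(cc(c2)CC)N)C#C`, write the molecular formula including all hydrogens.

Heavy atoms from the SMILES: 14 C, 1 N.
Implicit hydrogens by atom environment:
  5 × C (aromatic): 1 H each → 5
  5 × C (aromatic): no H
  1 × C: 3 H
  1 × C: 2 H
  1 × C: 1 H
  1 × C: no H
  1 × N: 2 H
  Total hydrogens = 13.
Molecular formula: C14H13N

C14H13N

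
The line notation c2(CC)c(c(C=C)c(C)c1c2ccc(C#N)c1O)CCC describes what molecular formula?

C19H21NO

Heavy atoms from the SMILES: 19 C, 1 N, 1 O.
Implicit hydrogens by atom environment:
  8 × C (aromatic): no H
  4 × C: 2 H each → 8
  3 × C: 3 H each → 9
  2 × C (aromatic): 1 H each → 2
  1 × C: 1 H
  1 × C: no H
  1 × N: no H
  1 × O: 1 H
  Total hydrogens = 21.
Molecular formula: C19H21NO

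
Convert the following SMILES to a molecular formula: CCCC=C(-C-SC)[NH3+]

Heavy atoms from the SMILES: 7 C, 1 N, 1 S.
Implicit hydrogens by atom environment:
  3 × C: 2 H each → 6
  2 × C: 3 H each → 6
  1 × C: 1 H
  1 × C: no H
  1 × N (charge +1): 3 H
  1 × S: no H
  Total hydrogens = 16.
Net charge +1.
Molecular formula: C7H16NS+

C7H16NS+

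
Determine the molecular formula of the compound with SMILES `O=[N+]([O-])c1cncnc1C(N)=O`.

Heavy atoms from the SMILES: 5 C, 4 N, 3 O.
Implicit hydrogens by atom environment:
  2 × C (aromatic): 1 H each → 2
  2 × C (aromatic): no H
  2 × N (aromatic): no H
  2 × O: no H
  1 × C: no H
  1 × N: 2 H
  1 × N (charge +1): no H
  1 × O (charge -1): no H
  Total hydrogens = 4.
Molecular formula: C5H4N4O3

C5H4N4O3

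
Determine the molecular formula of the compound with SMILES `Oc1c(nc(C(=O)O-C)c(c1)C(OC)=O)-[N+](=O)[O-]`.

Heavy atoms from the SMILES: 9 C, 2 N, 7 O.
Implicit hydrogens by atom environment:
  5 × O: no H
  4 × C (aromatic): no H
  2 × C: 3 H each → 6
  2 × C: no H
  1 × C (aromatic): 1 H
  1 × N (aromatic): no H
  1 × N (charge +1): no H
  1 × O: 1 H
  1 × O (charge -1): no H
  Total hydrogens = 8.
Molecular formula: C9H8N2O7

C9H8N2O7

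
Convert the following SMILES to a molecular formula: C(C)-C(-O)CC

Heavy atoms from the SMILES: 5 C, 1 O.
Implicit hydrogens by atom environment:
  2 × C: 3 H each → 6
  2 × C: 2 H each → 4
  1 × C: 1 H
  1 × O: 1 H
  Total hydrogens = 12.
Molecular formula: C5H12O

C5H12O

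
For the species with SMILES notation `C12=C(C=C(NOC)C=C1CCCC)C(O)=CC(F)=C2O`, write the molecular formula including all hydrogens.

Heavy atoms from the SMILES: 15 C, 1 F, 1 N, 3 O.
Implicit hydrogens by atom environment:
  7 × C (aromatic): no H
  3 × C: 2 H each → 6
  3 × C (aromatic): 1 H each → 3
  2 × C: 3 H each → 6
  2 × O: 1 H each → 2
  1 × F: no H
  1 × N: 1 H
  1 × O: no H
  Total hydrogens = 18.
Molecular formula: C15H18FNO3

C15H18FNO3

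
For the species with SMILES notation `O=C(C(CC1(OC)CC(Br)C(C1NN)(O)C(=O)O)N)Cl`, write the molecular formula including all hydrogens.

Heavy atoms from the SMILES: 1 Br, 10 C, 1 Cl, 3 N, 5 O.
Implicit hydrogens by atom environment:
  4 × C: no H
  3 × C: 1 H each → 3
  3 × O: no H
  2 × C: 2 H each → 4
  2 × N: 2 H each → 4
  2 × O: 1 H each → 2
  1 × Br: no H
  1 × C: 3 H
  1 × Cl: no H
  1 × N: 1 H
  Total hydrogens = 17.
Molecular formula: C10H17BrClN3O5

C10H17BrClN3O5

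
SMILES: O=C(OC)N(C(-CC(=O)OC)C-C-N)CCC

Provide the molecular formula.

Heavy atoms from the SMILES: 11 C, 2 N, 4 O.
Implicit hydrogens by atom environment:
  5 × C: 2 H each → 10
  4 × O: no H
  3 × C: 3 H each → 9
  2 × C: no H
  1 × C: 1 H
  1 × N: 2 H
  1 × N: no H
  Total hydrogens = 22.
Molecular formula: C11H22N2O4

C11H22N2O4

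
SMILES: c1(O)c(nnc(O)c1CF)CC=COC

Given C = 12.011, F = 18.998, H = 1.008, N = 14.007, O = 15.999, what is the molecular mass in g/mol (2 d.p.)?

Molecular formula: C9H11FN2O3.
M = 9×12.011 + 1×18.998 + 11×1.008 + 2×14.007 + 3×15.999 = 214.20 g/mol.

214.20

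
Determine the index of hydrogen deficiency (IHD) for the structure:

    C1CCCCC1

Molecular formula from the SMILES: C6H12.
DoU = (2C + 2 + N − H − X)/2 = (2·6 + 2 + 0 − 12 − 0)/2 = 2/2 = 1.
(Structurally: 1 ring(s) + 0 π bond(s) = 1.)

1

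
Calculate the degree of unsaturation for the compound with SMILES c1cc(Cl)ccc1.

4

Molecular formula from the SMILES: C6H5Cl.
DoU = (2C + 2 + N − H − X)/2 = (2·6 + 2 + 0 − 5 − 1)/2 = 8/2 = 4.
(Structurally: 1 ring(s) + 3 π bond(s) = 4.)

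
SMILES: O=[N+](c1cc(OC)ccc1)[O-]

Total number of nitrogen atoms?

The symbol for nitrogen appears 1 time in the SMILES.

1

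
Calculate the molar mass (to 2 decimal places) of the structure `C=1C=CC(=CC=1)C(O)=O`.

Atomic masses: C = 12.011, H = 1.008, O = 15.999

122.12

Molecular formula: C7H6O2.
M = 7×12.011 + 6×1.008 + 2×15.999 = 122.12 g/mol.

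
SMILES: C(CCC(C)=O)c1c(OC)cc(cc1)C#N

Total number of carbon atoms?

13

The symbol for carbon appears 13 times in the SMILES. Lowercase c denotes aromatic carbon and counts toward C.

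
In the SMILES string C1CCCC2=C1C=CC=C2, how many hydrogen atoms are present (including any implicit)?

12

Hydrogens are implicit in SMILES; fill each atom to its normal valence:
  4 × C: 2 H each → 8
  4 × C (aromatic): 1 H each → 4
  2 × C (aromatic): no H
  Total hydrogens = 12.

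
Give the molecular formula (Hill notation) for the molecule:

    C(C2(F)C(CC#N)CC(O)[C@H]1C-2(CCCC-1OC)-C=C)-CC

Heavy atoms from the SMILES: 18 C, 1 F, 1 N, 2 O.
Implicit hydrogens by atom environment:
  8 × C: 2 H each → 16
  5 × C: 1 H each → 5
  3 × C: no H
  2 × C: 3 H each → 6
  1 × F: no H
  1 × N: no H
  1 × O: 1 H
  1 × O: no H
  Total hydrogens = 28.
Molecular formula: C18H28FNO2

C18H28FNO2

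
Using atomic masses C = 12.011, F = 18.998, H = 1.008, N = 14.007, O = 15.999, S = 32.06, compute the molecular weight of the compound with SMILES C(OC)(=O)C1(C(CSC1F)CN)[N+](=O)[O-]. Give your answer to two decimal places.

Molecular formula: C7H11FN2O4S.
M = 7×12.011 + 1×18.998 + 11×1.008 + 2×14.007 + 4×15.999 + 1×32.06 = 238.23 g/mol.

238.23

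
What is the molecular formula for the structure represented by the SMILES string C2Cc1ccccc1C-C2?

Heavy atoms from the SMILES: 10 C.
Implicit hydrogens by atom environment:
  4 × C: 2 H each → 8
  4 × C (aromatic): 1 H each → 4
  2 × C (aromatic): no H
  Total hydrogens = 12.
Molecular formula: C10H12

C10H12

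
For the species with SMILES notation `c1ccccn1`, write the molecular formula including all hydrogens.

Heavy atoms from the SMILES: 5 C, 1 N.
Implicit hydrogens by atom environment:
  5 × C (aromatic): 1 H each → 5
  1 × N (aromatic): no H
  Total hydrogens = 5.
Molecular formula: C5H5N

C5H5N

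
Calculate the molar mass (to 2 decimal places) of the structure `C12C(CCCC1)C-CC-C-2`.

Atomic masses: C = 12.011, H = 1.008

Molecular formula: C10H18.
M = 10×12.011 + 18×1.008 = 138.25 g/mol.

138.25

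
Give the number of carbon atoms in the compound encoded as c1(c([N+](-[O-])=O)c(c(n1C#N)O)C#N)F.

The symbol for carbon appears 6 times in the SMILES. Lowercase c denotes aromatic carbon and counts toward C.

6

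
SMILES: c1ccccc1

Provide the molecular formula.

Heavy atoms from the SMILES: 6 C.
Implicit hydrogens by atom environment:
  6 × C (aromatic): 1 H each → 6
  Total hydrogens = 6.
Molecular formula: C6H6

C6H6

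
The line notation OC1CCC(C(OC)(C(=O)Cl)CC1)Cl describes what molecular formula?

Heavy atoms from the SMILES: 9 C, 2 Cl, 3 O.
Implicit hydrogens by atom environment:
  4 × C: 2 H each → 8
  2 × C: 1 H each → 2
  2 × C: no H
  2 × Cl: no H
  2 × O: no H
  1 × C: 3 H
  1 × O: 1 H
  Total hydrogens = 14.
Molecular formula: C9H14Cl2O3

C9H14Cl2O3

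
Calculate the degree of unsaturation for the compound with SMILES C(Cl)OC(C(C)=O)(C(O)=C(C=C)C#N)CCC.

Molecular formula from the SMILES: C12H16ClNO3.
DoU = (2C + 2 + N − H − X)/2 = (2·12 + 2 + 1 − 16 − 1)/2 = 10/2 = 5.
(Structurally: 0 ring(s) + 5 π bond(s) = 5.)

5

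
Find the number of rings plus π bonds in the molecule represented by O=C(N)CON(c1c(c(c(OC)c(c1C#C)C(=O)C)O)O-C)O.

Molecular formula from the SMILES: C14H16N2O7.
DoU = (2C + 2 + N − H − X)/2 = (2·14 + 2 + 2 − 16 − 0)/2 = 16/2 = 8.
(Structurally: 1 ring(s) + 7 π bond(s) = 8.)

8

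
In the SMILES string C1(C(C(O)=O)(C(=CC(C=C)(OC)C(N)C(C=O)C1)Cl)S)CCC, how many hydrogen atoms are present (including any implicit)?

24

Hydrogens are implicit in SMILES; fill each atom to its normal valence:
  6 × C: 1 H each → 6
  4 × C: 2 H each → 8
  4 × C: no H
  3 × O: no H
  2 × C: 3 H each → 6
  1 × Cl: no H
  1 × N: 2 H
  1 × O: 1 H
  1 × S: 1 H
  Total hydrogens = 24.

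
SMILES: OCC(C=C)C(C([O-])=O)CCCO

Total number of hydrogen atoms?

Hydrogens are implicit in SMILES; fill each atom to its normal valence:
  5 × C: 2 H each → 10
  3 × C: 1 H each → 3
  2 × O: 1 H each → 2
  1 × C: no H
  1 × O: no H
  1 × O (charge -1): no H
  Total hydrogens = 15.

15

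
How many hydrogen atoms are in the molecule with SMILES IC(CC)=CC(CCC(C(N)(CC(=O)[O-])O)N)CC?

24

Hydrogens are implicit in SMILES; fill each atom to its normal valence:
  5 × C: 2 H each → 10
  3 × C: 1 H each → 3
  3 × C: no H
  2 × C: 3 H each → 6
  2 × N: 2 H each → 4
  1 × I: no H
  1 × O: 1 H
  1 × O: no H
  1 × O (charge -1): no H
  Total hydrogens = 24.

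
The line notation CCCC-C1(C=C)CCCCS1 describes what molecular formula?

C11H20S

Heavy atoms from the SMILES: 11 C, 1 S.
Implicit hydrogens by atom environment:
  8 × C: 2 H each → 16
  1 × C: 3 H
  1 × C: 1 H
  1 × C: no H
  1 × S: no H
  Total hydrogens = 20.
Molecular formula: C11H20S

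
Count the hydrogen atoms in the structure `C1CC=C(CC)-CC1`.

14

Hydrogens are implicit in SMILES; fill each atom to its normal valence:
  5 × C: 2 H each → 10
  1 × C: 3 H
  1 × C: 1 H
  1 × C: no H
  Total hydrogens = 14.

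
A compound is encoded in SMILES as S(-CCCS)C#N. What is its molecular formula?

Heavy atoms from the SMILES: 4 C, 1 N, 2 S.
Implicit hydrogens by atom environment:
  3 × C: 2 H each → 6
  1 × C: no H
  1 × N: no H
  1 × S: 1 H
  1 × S: no H
  Total hydrogens = 7.
Molecular formula: C4H7NS2

C4H7NS2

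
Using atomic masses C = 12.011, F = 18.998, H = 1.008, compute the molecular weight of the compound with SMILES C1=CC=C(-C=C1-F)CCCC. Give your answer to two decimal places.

Molecular formula: C10H13F.
M = 10×12.011 + 1×18.998 + 13×1.008 = 152.21 g/mol.

152.21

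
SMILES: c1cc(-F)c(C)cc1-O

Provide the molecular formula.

Heavy atoms from the SMILES: 7 C, 1 F, 1 O.
Implicit hydrogens by atom environment:
  3 × C (aromatic): 1 H each → 3
  3 × C (aromatic): no H
  1 × C: 3 H
  1 × F: no H
  1 × O: 1 H
  Total hydrogens = 7.
Molecular formula: C7H7FO

C7H7FO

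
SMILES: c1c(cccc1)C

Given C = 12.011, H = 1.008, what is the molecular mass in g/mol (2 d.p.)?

Molecular formula: C7H8.
M = 7×12.011 + 8×1.008 = 92.14 g/mol.

92.14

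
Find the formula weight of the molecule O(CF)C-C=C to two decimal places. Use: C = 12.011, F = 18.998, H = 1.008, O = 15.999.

90.10

Molecular formula: C4H7FO.
M = 4×12.011 + 1×18.998 + 7×1.008 + 1×15.999 = 90.10 g/mol.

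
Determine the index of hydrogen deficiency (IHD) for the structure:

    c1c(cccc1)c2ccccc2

8

Molecular formula from the SMILES: C12H10.
DoU = (2C + 2 + N − H − X)/2 = (2·12 + 2 + 0 − 10 − 0)/2 = 16/2 = 8.
(Structurally: 2 ring(s) + 6 π bond(s) = 8.)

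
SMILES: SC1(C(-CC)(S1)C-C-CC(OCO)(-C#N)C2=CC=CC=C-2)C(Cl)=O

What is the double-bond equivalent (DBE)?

Molecular formula from the SMILES: C17H20ClNO3S2.
DoU = (2C + 2 + N − H − X)/2 = (2·17 + 2 + 1 − 20 − 1)/2 = 16/2 = 8.
(Structurally: 2 ring(s) + 6 π bond(s) = 8.)

8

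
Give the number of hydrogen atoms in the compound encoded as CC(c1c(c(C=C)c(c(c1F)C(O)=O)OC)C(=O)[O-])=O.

10

Hydrogens are implicit in SMILES; fill each atom to its normal valence:
  6 × C (aromatic): no H
  4 × O: no H
  3 × C: no H
  2 × C: 3 H each → 6
  1 × C: 2 H
  1 × C: 1 H
  1 × F: no H
  1 × O: 1 H
  1 × O (charge -1): no H
  Total hydrogens = 10.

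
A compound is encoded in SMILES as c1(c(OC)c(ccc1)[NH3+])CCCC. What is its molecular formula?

Heavy atoms from the SMILES: 11 C, 1 N, 1 O.
Implicit hydrogens by atom environment:
  3 × C: 2 H each → 6
  3 × C (aromatic): 1 H each → 3
  3 × C (aromatic): no H
  2 × C: 3 H each → 6
  1 × N (charge +1): 3 H
  1 × O: no H
  Total hydrogens = 18.
Net charge +1.
Molecular formula: C11H18NO+

C11H18NO+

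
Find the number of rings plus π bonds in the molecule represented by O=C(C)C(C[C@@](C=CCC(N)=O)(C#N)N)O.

Molecular formula from the SMILES: C10H15N3O3.
DoU = (2C + 2 + N − H − X)/2 = (2·10 + 2 + 3 − 15 − 0)/2 = 10/2 = 5.
(Structurally: 0 ring(s) + 5 π bond(s) = 5.)

5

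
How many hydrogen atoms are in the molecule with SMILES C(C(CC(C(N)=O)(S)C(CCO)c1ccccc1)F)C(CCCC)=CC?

32

Hydrogens are implicit in SMILES; fill each atom to its normal valence:
  7 × C: 2 H each → 14
  5 × C (aromatic): 1 H each → 5
  3 × C: 1 H each → 3
  3 × C: no H
  2 × C: 3 H each → 6
  1 × C (aromatic): no H
  1 × F: no H
  1 × N: 2 H
  1 × O: 1 H
  1 × O: no H
  1 × S: 1 H
  Total hydrogens = 32.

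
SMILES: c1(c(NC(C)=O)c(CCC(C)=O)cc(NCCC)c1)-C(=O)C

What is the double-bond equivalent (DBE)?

7

Molecular formula from the SMILES: C17H24N2O3.
DoU = (2C + 2 + N − H − X)/2 = (2·17 + 2 + 2 − 24 − 0)/2 = 14/2 = 7.
(Structurally: 1 ring(s) + 6 π bond(s) = 7.)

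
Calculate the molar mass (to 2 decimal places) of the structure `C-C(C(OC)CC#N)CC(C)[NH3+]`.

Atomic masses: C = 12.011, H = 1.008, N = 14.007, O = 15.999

Molecular formula: C9H19N2O+.
M = 9×12.011 + 19×1.008 + 2×14.007 + 1×15.999 = 171.26 g/mol.

171.26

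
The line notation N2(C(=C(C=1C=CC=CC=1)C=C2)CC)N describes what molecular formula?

Heavy atoms from the SMILES: 12 C, 2 N.
Implicit hydrogens by atom environment:
  7 × C (aromatic): 1 H each → 7
  3 × C (aromatic): no H
  1 × C: 3 H
  1 × C: 2 H
  1 × N: 2 H
  1 × N (aromatic): no H
  Total hydrogens = 14.
Molecular formula: C12H14N2

C12H14N2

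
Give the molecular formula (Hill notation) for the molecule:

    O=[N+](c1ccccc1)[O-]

Heavy atoms from the SMILES: 6 C, 1 N, 2 O.
Implicit hydrogens by atom environment:
  5 × C (aromatic): 1 H each → 5
  1 × C (aromatic): no H
  1 × N (charge +1): no H
  1 × O: no H
  1 × O (charge -1): no H
  Total hydrogens = 5.
Molecular formula: C6H5NO2

C6H5NO2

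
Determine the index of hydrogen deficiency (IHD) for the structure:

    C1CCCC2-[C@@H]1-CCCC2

Molecular formula from the SMILES: C10H18.
DoU = (2C + 2 + N − H − X)/2 = (2·10 + 2 + 0 − 18 − 0)/2 = 4/2 = 2.
(Structurally: 2 ring(s) + 0 π bond(s) = 2.)

2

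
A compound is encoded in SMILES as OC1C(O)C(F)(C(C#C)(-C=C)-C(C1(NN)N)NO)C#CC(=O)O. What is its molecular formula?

C13H17FN4O5

Heavy atoms from the SMILES: 13 C, 1 F, 4 N, 5 O.
Implicit hydrogens by atom environment:
  7 × C: no H
  5 × C: 1 H each → 5
  4 × O: 1 H each → 4
  2 × N: 2 H each → 4
  2 × N: 1 H each → 2
  1 × C: 2 H
  1 × F: no H
  1 × O: no H
  Total hydrogens = 17.
Molecular formula: C13H17FN4O5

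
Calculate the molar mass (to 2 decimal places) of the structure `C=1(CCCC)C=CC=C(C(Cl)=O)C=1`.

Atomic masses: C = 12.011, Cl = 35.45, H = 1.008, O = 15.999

196.67

Molecular formula: C11H13ClO.
M = 11×12.011 + 1×35.45 + 13×1.008 + 1×15.999 = 196.67 g/mol.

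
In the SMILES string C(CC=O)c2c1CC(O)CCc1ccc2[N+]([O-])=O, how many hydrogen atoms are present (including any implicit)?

15

Hydrogens are implicit in SMILES; fill each atom to its normal valence:
  5 × C: 2 H each → 10
  4 × C (aromatic): no H
  2 × C (aromatic): 1 H each → 2
  2 × C: 1 H each → 2
  2 × O: no H
  1 × N (charge +1): no H
  1 × O: 1 H
  1 × O (charge -1): no H
  Total hydrogens = 15.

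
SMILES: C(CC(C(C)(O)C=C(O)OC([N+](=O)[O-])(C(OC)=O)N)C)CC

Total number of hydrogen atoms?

Hydrogens are implicit in SMILES; fill each atom to its normal valence:
  4 × C: 3 H each → 12
  4 × C: no H
  4 × O: no H
  3 × C: 2 H each → 6
  2 × C: 1 H each → 2
  2 × O: 1 H each → 2
  1 × N: 2 H
  1 × N (charge +1): no H
  1 × O (charge -1): no H
  Total hydrogens = 24.

24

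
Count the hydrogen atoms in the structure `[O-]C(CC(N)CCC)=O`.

Hydrogens are implicit in SMILES; fill each atom to its normal valence:
  3 × C: 2 H each → 6
  1 × C: 3 H
  1 × C: 1 H
  1 × C: no H
  1 × N: 2 H
  1 × O: no H
  1 × O (charge -1): no H
  Total hydrogens = 12.

12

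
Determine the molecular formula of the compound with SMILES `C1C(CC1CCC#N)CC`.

C9H15N

Heavy atoms from the SMILES: 9 C, 1 N.
Implicit hydrogens by atom environment:
  5 × C: 2 H each → 10
  2 × C: 1 H each → 2
  1 × C: 3 H
  1 × C: no H
  1 × N: no H
  Total hydrogens = 15.
Molecular formula: C9H15N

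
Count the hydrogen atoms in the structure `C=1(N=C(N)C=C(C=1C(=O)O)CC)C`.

Hydrogens are implicit in SMILES; fill each atom to its normal valence:
  4 × C (aromatic): no H
  2 × C: 3 H each → 6
  1 × C: 2 H
  1 × C (aromatic): 1 H
  1 × C: no H
  1 × N: 2 H
  1 × N (aromatic): no H
  1 × O: 1 H
  1 × O: no H
  Total hydrogens = 12.

12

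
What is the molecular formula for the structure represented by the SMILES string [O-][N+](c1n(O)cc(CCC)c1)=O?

Heavy atoms from the SMILES: 7 C, 2 N, 3 O.
Implicit hydrogens by atom environment:
  2 × C: 2 H each → 4
  2 × C (aromatic): 1 H each → 2
  2 × C (aromatic): no H
  1 × C: 3 H
  1 × N (aromatic): no H
  1 × N (charge +1): no H
  1 × O: 1 H
  1 × O: no H
  1 × O (charge -1): no H
  Total hydrogens = 10.
Molecular formula: C7H10N2O3

C7H10N2O3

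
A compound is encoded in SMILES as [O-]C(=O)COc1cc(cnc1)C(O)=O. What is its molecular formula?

C8H6NO5-

Heavy atoms from the SMILES: 8 C, 1 N, 5 O.
Implicit hydrogens by atom environment:
  3 × C (aromatic): 1 H each → 3
  3 × O: no H
  2 × C (aromatic): no H
  2 × C: no H
  1 × C: 2 H
  1 × N (aromatic): no H
  1 × O: 1 H
  1 × O (charge -1): no H
  Total hydrogens = 6.
Net charge -1.
Molecular formula: C8H6NO5-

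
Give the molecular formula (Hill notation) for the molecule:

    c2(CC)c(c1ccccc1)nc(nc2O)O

Heavy atoms from the SMILES: 12 C, 2 N, 2 O.
Implicit hydrogens by atom environment:
  5 × C (aromatic): 1 H each → 5
  5 × C (aromatic): no H
  2 × N (aromatic): no H
  2 × O: 1 H each → 2
  1 × C: 3 H
  1 × C: 2 H
  Total hydrogens = 12.
Molecular formula: C12H12N2O2

C12H12N2O2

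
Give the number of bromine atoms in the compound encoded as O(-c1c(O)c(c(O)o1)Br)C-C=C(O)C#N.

1

The symbol for bromine appears 1 time in the SMILES.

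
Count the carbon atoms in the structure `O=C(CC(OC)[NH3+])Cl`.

The symbol for carbon appears 4 times in the SMILES. (Cl is a single chlorine, not C + l.)

4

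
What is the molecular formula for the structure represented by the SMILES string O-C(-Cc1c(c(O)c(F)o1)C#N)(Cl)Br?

C7H4BrClFNO3

Heavy atoms from the SMILES: 1 Br, 7 C, 1 Cl, 1 F, 1 N, 3 O.
Implicit hydrogens by atom environment:
  4 × C (aromatic): no H
  2 × C: no H
  2 × O: 1 H each → 2
  1 × Br: no H
  1 × C: 2 H
  1 × Cl: no H
  1 × F: no H
  1 × N: no H
  1 × O (aromatic): no H
  Total hydrogens = 4.
Molecular formula: C7H4BrClFNO3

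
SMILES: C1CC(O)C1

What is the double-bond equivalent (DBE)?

Molecular formula from the SMILES: C4H8O.
DoU = (2C + 2 + N − H − X)/2 = (2·4 + 2 + 0 − 8 − 0)/2 = 2/2 = 1.
(Structurally: 1 ring(s) + 0 π bond(s) = 1.)

1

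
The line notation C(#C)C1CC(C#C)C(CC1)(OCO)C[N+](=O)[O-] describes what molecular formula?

Heavy atoms from the SMILES: 12 C, 1 N, 4 O.
Implicit hydrogens by atom environment:
  5 × C: 2 H each → 10
  4 × C: 1 H each → 4
  3 × C: no H
  2 × O: no H
  1 × N (charge +1): no H
  1 × O: 1 H
  1 × O (charge -1): no H
  Total hydrogens = 15.
Molecular formula: C12H15NO4

C12H15NO4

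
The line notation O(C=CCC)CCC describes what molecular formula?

Heavy atoms from the SMILES: 7 C, 1 O.
Implicit hydrogens by atom environment:
  3 × C: 2 H each → 6
  2 × C: 3 H each → 6
  2 × C: 1 H each → 2
  1 × O: no H
  Total hydrogens = 14.
Molecular formula: C7H14O

C7H14O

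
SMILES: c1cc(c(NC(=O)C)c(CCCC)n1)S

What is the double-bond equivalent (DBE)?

5

Molecular formula from the SMILES: C11H16N2OS.
DoU = (2C + 2 + N − H − X)/2 = (2·11 + 2 + 2 − 16 − 0)/2 = 10/2 = 5.
(Structurally: 1 ring(s) + 4 π bond(s) = 5.)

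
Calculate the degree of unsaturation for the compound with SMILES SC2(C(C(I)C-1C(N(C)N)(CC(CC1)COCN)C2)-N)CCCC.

Molecular formula from the SMILES: C17H35IN4OS.
DoU = (2C + 2 + N − H − X)/2 = (2·17 + 2 + 4 − 35 − 1)/2 = 4/2 = 2.
(Structurally: 2 ring(s) + 0 π bond(s) = 2.)

2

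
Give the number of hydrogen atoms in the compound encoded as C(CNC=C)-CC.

13

Hydrogens are implicit in SMILES; fill each atom to its normal valence:
  4 × C: 2 H each → 8
  1 × C: 3 H
  1 × C: 1 H
  1 × N: 1 H
  Total hydrogens = 13.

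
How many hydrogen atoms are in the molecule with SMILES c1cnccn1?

Hydrogens are implicit in SMILES; fill each atom to its normal valence:
  4 × C (aromatic): 1 H each → 4
  2 × N (aromatic): no H
  Total hydrogens = 4.

4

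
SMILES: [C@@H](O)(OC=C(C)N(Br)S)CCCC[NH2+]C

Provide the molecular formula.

Heavy atoms from the SMILES: 1 Br, 9 C, 2 N, 2 O, 1 S.
Implicit hydrogens by atom environment:
  4 × C: 2 H each → 8
  2 × C: 3 H each → 6
  2 × C: 1 H each → 2
  1 × Br: no H
  1 × C: no H
  1 × N (charge +1): 2 H
  1 × N: no H
  1 × O: 1 H
  1 × O: no H
  1 × S: 1 H
  Total hydrogens = 20.
Net charge +1.
Molecular formula: C9H20BrN2O2S+

C9H20BrN2O2S+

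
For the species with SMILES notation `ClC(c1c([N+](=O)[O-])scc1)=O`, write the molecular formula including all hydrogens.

Heavy atoms from the SMILES: 5 C, 1 Cl, 1 N, 3 O, 1 S.
Implicit hydrogens by atom environment:
  2 × C (aromatic): 1 H each → 2
  2 × C (aromatic): no H
  2 × O: no H
  1 × C: no H
  1 × Cl: no H
  1 × N (charge +1): no H
  1 × O (charge -1): no H
  1 × S (aromatic): no H
  Total hydrogens = 2.
Molecular formula: C5H2ClNO3S

C5H2ClNO3S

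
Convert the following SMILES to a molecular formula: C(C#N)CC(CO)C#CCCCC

C11H17NO

Heavy atoms from the SMILES: 11 C, 1 N, 1 O.
Implicit hydrogens by atom environment:
  6 × C: 2 H each → 12
  3 × C: no H
  1 × C: 3 H
  1 × C: 1 H
  1 × N: no H
  1 × O: 1 H
  Total hydrogens = 17.
Molecular formula: C11H17NO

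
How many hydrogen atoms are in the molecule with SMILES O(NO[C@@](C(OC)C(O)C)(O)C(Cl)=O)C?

Hydrogens are implicit in SMILES; fill each atom to its normal valence:
  4 × O: no H
  3 × C: 3 H each → 9
  2 × C: 1 H each → 2
  2 × C: no H
  2 × O: 1 H each → 2
  1 × Cl: no H
  1 × N: 1 H
  Total hydrogens = 14.

14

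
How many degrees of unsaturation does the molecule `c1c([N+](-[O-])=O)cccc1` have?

5

Molecular formula from the SMILES: C6H5NO2.
DoU = (2C + 2 + N − H − X)/2 = (2·6 + 2 + 1 − 5 − 0)/2 = 10/2 = 5.
(Structurally: 1 ring(s) + 4 π bond(s) = 5.)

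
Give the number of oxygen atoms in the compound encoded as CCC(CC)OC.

The symbol for oxygen appears 1 time in the SMILES.

1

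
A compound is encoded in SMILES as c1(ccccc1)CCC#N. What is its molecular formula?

C9H9N

Heavy atoms from the SMILES: 9 C, 1 N.
Implicit hydrogens by atom environment:
  5 × C (aromatic): 1 H each → 5
  2 × C: 2 H each → 4
  1 × C: no H
  1 × C (aromatic): no H
  1 × N: no H
  Total hydrogens = 9.
Molecular formula: C9H9N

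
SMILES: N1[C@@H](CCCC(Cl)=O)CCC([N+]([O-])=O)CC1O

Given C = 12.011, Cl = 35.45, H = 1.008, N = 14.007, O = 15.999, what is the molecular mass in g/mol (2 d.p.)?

Molecular formula: C10H17ClN2O4.
M = 10×12.011 + 1×35.45 + 17×1.008 + 2×14.007 + 4×15.999 = 264.71 g/mol.

264.71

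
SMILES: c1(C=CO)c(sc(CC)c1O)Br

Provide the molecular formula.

C8H9BrO2S

Heavy atoms from the SMILES: 1 Br, 8 C, 2 O, 1 S.
Implicit hydrogens by atom environment:
  4 × C (aromatic): no H
  2 × C: 1 H each → 2
  2 × O: 1 H each → 2
  1 × Br: no H
  1 × C: 3 H
  1 × C: 2 H
  1 × S (aromatic): no H
  Total hydrogens = 9.
Molecular formula: C8H9BrO2S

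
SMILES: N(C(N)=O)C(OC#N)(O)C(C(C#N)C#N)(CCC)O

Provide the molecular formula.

C10H13N5O4

Heavy atoms from the SMILES: 10 C, 5 N, 4 O.
Implicit hydrogens by atom environment:
  6 × C: no H
  3 × N: no H
  2 × C: 2 H each → 4
  2 × O: 1 H each → 2
  2 × O: no H
  1 × C: 3 H
  1 × C: 1 H
  1 × N: 2 H
  1 × N: 1 H
  Total hydrogens = 13.
Molecular formula: C10H13N5O4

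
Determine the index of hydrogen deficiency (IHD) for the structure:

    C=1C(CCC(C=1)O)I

2

Molecular formula from the SMILES: C6H9IO.
DoU = (2C + 2 + N − H − X)/2 = (2·6 + 2 + 0 − 9 − 1)/2 = 4/2 = 2.
(Structurally: 1 ring(s) + 1 π bond(s) = 2.)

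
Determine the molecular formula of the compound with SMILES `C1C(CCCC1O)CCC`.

Heavy atoms from the SMILES: 9 C, 1 O.
Implicit hydrogens by atom environment:
  6 × C: 2 H each → 12
  2 × C: 1 H each → 2
  1 × C: 3 H
  1 × O: 1 H
  Total hydrogens = 18.
Molecular formula: C9H18O

C9H18O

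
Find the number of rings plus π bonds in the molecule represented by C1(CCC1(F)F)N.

Molecular formula from the SMILES: C4H7F2N.
DoU = (2C + 2 + N − H − X)/2 = (2·4 + 2 + 1 − 7 − 2)/2 = 2/2 = 1.
(Structurally: 1 ring(s) + 0 π bond(s) = 1.)

1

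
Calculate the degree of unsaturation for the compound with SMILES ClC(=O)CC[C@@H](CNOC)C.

Molecular formula from the SMILES: C7H14ClNO2.
DoU = (2C + 2 + N − H − X)/2 = (2·7 + 2 + 1 − 14 − 1)/2 = 2/2 = 1.
(Structurally: 0 ring(s) + 1 π bond(s) = 1.)

1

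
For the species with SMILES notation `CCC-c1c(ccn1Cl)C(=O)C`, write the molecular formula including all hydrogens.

C9H12ClNO

Heavy atoms from the SMILES: 9 C, 1 Cl, 1 N, 1 O.
Implicit hydrogens by atom environment:
  2 × C: 3 H each → 6
  2 × C: 2 H each → 4
  2 × C (aromatic): 1 H each → 2
  2 × C (aromatic): no H
  1 × C: no H
  1 × Cl: no H
  1 × N (aromatic): no H
  1 × O: no H
  Total hydrogens = 12.
Molecular formula: C9H12ClNO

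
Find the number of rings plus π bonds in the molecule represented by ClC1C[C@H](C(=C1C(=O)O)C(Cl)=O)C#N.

6

Molecular formula from the SMILES: C8H5Cl2NO3.
DoU = (2C + 2 + N − H − X)/2 = (2·8 + 2 + 1 − 5 − 2)/2 = 12/2 = 6.
(Structurally: 1 ring(s) + 5 π bond(s) = 6.)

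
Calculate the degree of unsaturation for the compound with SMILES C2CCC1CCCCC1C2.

2

Molecular formula from the SMILES: C10H18.
DoU = (2C + 2 + N − H − X)/2 = (2·10 + 2 + 0 − 18 − 0)/2 = 4/2 = 2.
(Structurally: 2 ring(s) + 0 π bond(s) = 2.)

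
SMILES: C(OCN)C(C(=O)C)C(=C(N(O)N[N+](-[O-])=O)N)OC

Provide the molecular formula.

C8H17N5O6

Heavy atoms from the SMILES: 8 C, 5 N, 6 O.
Implicit hydrogens by atom environment:
  4 × O: no H
  3 × C: no H
  2 × C: 3 H each → 6
  2 × C: 2 H each → 4
  2 × N: 2 H each → 4
  1 × C: 1 H
  1 × N: 1 H
  1 × N: no H
  1 × N (charge +1): no H
  1 × O: 1 H
  1 × O (charge -1): no H
  Total hydrogens = 17.
Molecular formula: C8H17N5O6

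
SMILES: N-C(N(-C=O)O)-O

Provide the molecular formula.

Heavy atoms from the SMILES: 2 C, 2 N, 3 O.
Implicit hydrogens by atom environment:
  2 × C: 1 H each → 2
  2 × O: 1 H each → 2
  1 × N: 2 H
  1 × N: no H
  1 × O: no H
  Total hydrogens = 6.
Molecular formula: C2H6N2O3

C2H6N2O3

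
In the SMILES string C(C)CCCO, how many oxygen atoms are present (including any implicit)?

1

The symbol for oxygen appears 1 time in the SMILES.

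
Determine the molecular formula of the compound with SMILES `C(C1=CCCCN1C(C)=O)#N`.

C8H10N2O

Heavy atoms from the SMILES: 8 C, 2 N, 1 O.
Implicit hydrogens by atom environment:
  3 × C: 2 H each → 6
  3 × C: no H
  2 × N: no H
  1 × C: 3 H
  1 × C: 1 H
  1 × O: no H
  Total hydrogens = 10.
Molecular formula: C8H10N2O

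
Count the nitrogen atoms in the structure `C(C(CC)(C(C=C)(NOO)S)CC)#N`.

2

The symbol for nitrogen appears 2 times in the SMILES.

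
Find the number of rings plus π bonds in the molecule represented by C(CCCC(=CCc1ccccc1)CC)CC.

Molecular formula from the SMILES: C17H26.
DoU = (2C + 2 + N − H − X)/2 = (2·17 + 2 + 0 − 26 − 0)/2 = 10/2 = 5.
(Structurally: 1 ring(s) + 4 π bond(s) = 5.)

5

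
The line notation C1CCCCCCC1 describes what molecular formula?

Heavy atoms from the SMILES: 8 C.
Implicit hydrogens by atom environment:
  8 × C: 2 H each → 16
  Total hydrogens = 16.
Molecular formula: C8H16

C8H16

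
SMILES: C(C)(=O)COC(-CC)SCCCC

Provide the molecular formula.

C10H20O2S

Heavy atoms from the SMILES: 10 C, 2 O, 1 S.
Implicit hydrogens by atom environment:
  5 × C: 2 H each → 10
  3 × C: 3 H each → 9
  2 × O: no H
  1 × C: 1 H
  1 × C: no H
  1 × S: no H
  Total hydrogens = 20.
Molecular formula: C10H20O2S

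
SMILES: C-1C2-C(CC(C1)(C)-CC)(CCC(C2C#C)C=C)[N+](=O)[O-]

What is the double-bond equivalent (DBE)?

Molecular formula from the SMILES: C17H25NO2.
DoU = (2C + 2 + N − H − X)/2 = (2·17 + 2 + 1 − 25 − 0)/2 = 12/2 = 6.
(Structurally: 2 ring(s) + 4 π bond(s) = 6.)

6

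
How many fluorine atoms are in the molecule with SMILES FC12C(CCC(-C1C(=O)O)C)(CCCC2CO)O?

1

The symbol for fluorine appears 1 time in the SMILES.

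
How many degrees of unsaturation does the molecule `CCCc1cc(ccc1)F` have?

4

Molecular formula from the SMILES: C9H11F.
DoU = (2C + 2 + N − H − X)/2 = (2·9 + 2 + 0 − 11 − 1)/2 = 8/2 = 4.
(Structurally: 1 ring(s) + 3 π bond(s) = 4.)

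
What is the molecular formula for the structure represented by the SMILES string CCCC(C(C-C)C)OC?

C9H20O

Heavy atoms from the SMILES: 9 C, 1 O.
Implicit hydrogens by atom environment:
  4 × C: 3 H each → 12
  3 × C: 2 H each → 6
  2 × C: 1 H each → 2
  1 × O: no H
  Total hydrogens = 20.
Molecular formula: C9H20O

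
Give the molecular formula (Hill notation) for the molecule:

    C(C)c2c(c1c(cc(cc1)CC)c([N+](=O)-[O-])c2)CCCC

Heavy atoms from the SMILES: 18 C, 1 N, 2 O.
Implicit hydrogens by atom environment:
  6 × C (aromatic): no H
  5 × C: 2 H each → 10
  4 × C (aromatic): 1 H each → 4
  3 × C: 3 H each → 9
  1 × N (charge +1): no H
  1 × O: no H
  1 × O (charge -1): no H
  Total hydrogens = 23.
Molecular formula: C18H23NO2

C18H23NO2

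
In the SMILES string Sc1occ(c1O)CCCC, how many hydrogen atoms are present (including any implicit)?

12

Hydrogens are implicit in SMILES; fill each atom to its normal valence:
  3 × C: 2 H each → 6
  3 × C (aromatic): no H
  1 × C: 3 H
  1 × C (aromatic): 1 H
  1 × O: 1 H
  1 × O (aromatic): no H
  1 × S: 1 H
  Total hydrogens = 12.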